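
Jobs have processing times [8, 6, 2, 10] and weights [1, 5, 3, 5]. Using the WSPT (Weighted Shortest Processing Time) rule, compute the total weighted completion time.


Compute p/w ratios and sort ascending (WSPT): [(2, 3), (6, 5), (10, 5), (8, 1)]
Compute weighted completion times:
  Job (p=2,w=3): C=2, w*C=3*2=6
  Job (p=6,w=5): C=8, w*C=5*8=40
  Job (p=10,w=5): C=18, w*C=5*18=90
  Job (p=8,w=1): C=26, w*C=1*26=26
Total weighted completion time = 162

162


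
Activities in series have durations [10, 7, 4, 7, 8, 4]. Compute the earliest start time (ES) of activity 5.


Activity 5 starts after activities 1 through 4 complete.
Predecessor durations: [10, 7, 4, 7]
ES = 10 + 7 + 4 + 7 = 28

28


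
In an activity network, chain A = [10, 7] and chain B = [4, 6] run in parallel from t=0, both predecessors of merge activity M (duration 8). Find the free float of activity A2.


ES(A2) = sum of predecessors on chain A = 10
EF(A2) = ES + duration = 10 + 7 = 17
Successor of A2 is M. ES(M) = max(sum(A), sum(B)) = max(17, 10) = 17
Free float = ES(successor) - EF(current) = 17 - 17 = 0

0


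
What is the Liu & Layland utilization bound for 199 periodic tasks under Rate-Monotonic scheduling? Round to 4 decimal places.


Compute 2^(1/199) = 1.0034892249
Subtract 1: 1.0034892249 - 1 = 0.0034892249
Multiply by n: 199 * 0.0034892249 = 0.6943557551
Round to 4 dp: 0.6944

0.6944


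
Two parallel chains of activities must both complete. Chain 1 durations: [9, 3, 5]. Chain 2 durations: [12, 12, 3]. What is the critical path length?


Path A total = 9 + 3 + 5 = 17
Path B total = 12 + 12 + 3 = 27
Critical path = longest path = max(17, 27) = 27

27


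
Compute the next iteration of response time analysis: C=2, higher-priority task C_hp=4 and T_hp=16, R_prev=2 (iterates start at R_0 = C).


R_next = C + ceil(R_prev / T_hp) * C_hp
ceil(2 / 16) = ceil(0.125) = 1
Interference = 1 * 4 = 4
R_next = 2 + 4 = 6

6


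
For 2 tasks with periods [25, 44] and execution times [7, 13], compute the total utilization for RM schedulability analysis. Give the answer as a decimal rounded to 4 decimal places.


Compute individual utilizations (exact fractions):
  Task 1: C/T = 7/25 (approx. 0.28)
  Task 2: C/T = 13/44 (approx. 0.2955)
Total utilization U = 7/25 + 13/44 = 633/1100
Rounded to 4 decimal places: U = 0.5755
RM (Liu & Layland) bound for 2 tasks = 0.828427; compare with U = 633/1100 (approx. 0.575455)
U <= bound, so schedulable by RM sufficient condition.

0.5755


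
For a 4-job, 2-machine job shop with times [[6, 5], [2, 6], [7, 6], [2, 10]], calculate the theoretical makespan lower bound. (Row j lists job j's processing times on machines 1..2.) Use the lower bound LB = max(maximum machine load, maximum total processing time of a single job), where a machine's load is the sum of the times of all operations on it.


Machine loads:
  Machine 1: 6 + 2 + 7 + 2 = 17
  Machine 2: 5 + 6 + 6 + 10 = 27
Max machine load = 27
Job totals:
  Job 1: 11
  Job 2: 8
  Job 3: 13
  Job 4: 12
Max job total = 13
Lower bound = max(27, 13) = 27

27


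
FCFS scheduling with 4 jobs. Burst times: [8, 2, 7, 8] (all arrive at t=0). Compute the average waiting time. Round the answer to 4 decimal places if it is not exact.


FCFS order (as given): [8, 2, 7, 8]
Waiting times:
  Job 1: wait = 0
  Job 2: wait = 8
  Job 3: wait = 10
  Job 4: wait = 17
Sum of waiting times = 35
Average waiting time = 35/4 = 8.75

8.75


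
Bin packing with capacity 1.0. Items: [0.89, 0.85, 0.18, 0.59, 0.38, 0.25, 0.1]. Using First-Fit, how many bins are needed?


Place items sequentially using First-Fit:
  Item 0.89 -> new Bin 1
  Item 0.85 -> new Bin 2
  Item 0.18 -> new Bin 3
  Item 0.59 -> Bin 3 (now 0.77)
  Item 0.38 -> new Bin 4
  Item 0.25 -> Bin 4 (now 0.63)
  Item 0.1 -> Bin 1 (now 0.99)
Total bins used = 4

4


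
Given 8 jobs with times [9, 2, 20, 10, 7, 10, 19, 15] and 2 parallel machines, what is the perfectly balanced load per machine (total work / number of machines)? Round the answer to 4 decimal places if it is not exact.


Total processing time = 9 + 2 + 20 + 10 + 7 + 10 + 19 + 15 = 92
Number of machines = 2
Ideal balanced load = 92 / 2 = 46.0

46.0


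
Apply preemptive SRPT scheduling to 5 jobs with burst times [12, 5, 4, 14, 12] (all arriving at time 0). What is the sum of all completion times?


Since all jobs arrive at t=0, SRPT equals SPT ordering.
SPT order: [4, 5, 12, 12, 14]
Completion times:
  Job 1: p=4, C=4
  Job 2: p=5, C=9
  Job 3: p=12, C=21
  Job 4: p=12, C=33
  Job 5: p=14, C=47
Total completion time = 4 + 9 + 21 + 33 + 47 = 114

114


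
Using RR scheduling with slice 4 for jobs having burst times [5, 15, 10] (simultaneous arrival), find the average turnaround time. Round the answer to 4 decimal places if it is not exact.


Time quantum = 4
Execution trace:
  J1 runs 4 units, time = 4
  J2 runs 4 units, time = 8
  J3 runs 4 units, time = 12
  J1 runs 1 units, time = 13
  J2 runs 4 units, time = 17
  J3 runs 4 units, time = 21
  J2 runs 4 units, time = 25
  J3 runs 2 units, time = 27
  J2 runs 3 units, time = 30
Finish times: [13, 30, 27]
Average turnaround = 70/3 = 23.3333

23.3333


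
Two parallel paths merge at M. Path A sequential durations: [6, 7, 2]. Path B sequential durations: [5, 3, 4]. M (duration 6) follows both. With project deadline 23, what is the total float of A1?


Forward pass: ES(A1) = sum of predecessors on chain A = 0
EF = ES + duration = 0 + 6 = 6
Backward pass: LF(M) = deadline = 23; LS(M) = 23 - 6 = 17
LF(A1) = LS(M) - sum(successors on chain A) = 17 - 9 = 8
LS = LF - duration = 8 - 6 = 2
Total float = LS - ES = 2 - 0 = 2

2


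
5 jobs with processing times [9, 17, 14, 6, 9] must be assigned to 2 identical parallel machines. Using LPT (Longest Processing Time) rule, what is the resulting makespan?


Sort jobs in decreasing order (LPT): [17, 14, 9, 9, 6]
Assign each job to the least loaded machine:
  Machine 1: jobs [17, 9], load = 26
  Machine 2: jobs [14, 9, 6], load = 29
Makespan = max load = 29

29


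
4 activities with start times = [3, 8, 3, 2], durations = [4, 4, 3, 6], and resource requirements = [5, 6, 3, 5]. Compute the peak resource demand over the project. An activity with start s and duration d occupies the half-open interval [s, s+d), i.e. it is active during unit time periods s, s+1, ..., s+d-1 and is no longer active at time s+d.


Each activity i is active on [start_i, start_i + duration_i).
Compute total resource usage per time slot:
  t=0: active resources = [], total = 0
  t=1: active resources = [], total = 0
  t=2: active resources = [5], total = 5
  t=3: active resources = [5, 3, 5], total = 13
  t=4: active resources = [5, 3, 5], total = 13
  t=5: active resources = [5, 3, 5], total = 13
  t=6: active resources = [5, 5], total = 10
  t=7: active resources = [5], total = 5
  t=8: active resources = [6], total = 6
  t=9: active resources = [6], total = 6
  t=10: active resources = [6], total = 6
  t=11: active resources = [6], total = 6
Peak resource demand = 13

13


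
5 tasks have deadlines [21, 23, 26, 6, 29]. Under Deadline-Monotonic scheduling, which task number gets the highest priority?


Sort tasks by relative deadline (ascending):
  Task 4: deadline = 6
  Task 1: deadline = 21
  Task 2: deadline = 23
  Task 3: deadline = 26
  Task 5: deadline = 29
Priority order (highest first): [4, 1, 2, 3, 5]
Highest priority task = 4

4


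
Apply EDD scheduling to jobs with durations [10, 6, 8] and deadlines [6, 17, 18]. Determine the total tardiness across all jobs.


Sort by due date (EDD order): [(10, 6), (6, 17), (8, 18)]
Compute completion times and tardiness:
  Job 1: p=10, d=6, C=10, tardiness=max(0,10-6)=4
  Job 2: p=6, d=17, C=16, tardiness=max(0,16-17)=0
  Job 3: p=8, d=18, C=24, tardiness=max(0,24-18)=6
Total tardiness = 10

10


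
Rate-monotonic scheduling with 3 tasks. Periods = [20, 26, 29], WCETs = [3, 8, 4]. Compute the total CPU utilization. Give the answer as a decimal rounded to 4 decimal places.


Compute individual utilizations (exact fractions):
  Task 1: C/T = 3/20 (approx. 0.15)
  Task 2: C/T = 8/26 = 4/13 (approx. 0.3077)
  Task 3: C/T = 4/29 (approx. 0.1379)
Total utilization U = 3/20 + 4/13 + 4/29 = 4491/7540
Rounded to 4 decimal places: U = 0.5956
RM (Liu & Layland) bound for 3 tasks = 0.779763; compare with U = 4491/7540 (approx. 0.595623)
U <= bound, so schedulable by RM sufficient condition.

0.5956


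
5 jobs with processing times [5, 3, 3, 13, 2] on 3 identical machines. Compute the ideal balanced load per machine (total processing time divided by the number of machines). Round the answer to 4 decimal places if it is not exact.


Total processing time = 5 + 3 + 3 + 13 + 2 = 26
Number of machines = 3
Ideal balanced load = 26 / 3 = 8.6667

8.6667


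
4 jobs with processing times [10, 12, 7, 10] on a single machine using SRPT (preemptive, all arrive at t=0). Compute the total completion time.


Since all jobs arrive at t=0, SRPT equals SPT ordering.
SPT order: [7, 10, 10, 12]
Completion times:
  Job 1: p=7, C=7
  Job 2: p=10, C=17
  Job 3: p=10, C=27
  Job 4: p=12, C=39
Total completion time = 7 + 17 + 27 + 39 = 90

90


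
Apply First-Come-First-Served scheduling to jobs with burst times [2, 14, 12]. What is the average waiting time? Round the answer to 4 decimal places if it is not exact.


FCFS order (as given): [2, 14, 12]
Waiting times:
  Job 1: wait = 0
  Job 2: wait = 2
  Job 3: wait = 16
Sum of waiting times = 18
Average waiting time = 18/3 = 6.0

6.0


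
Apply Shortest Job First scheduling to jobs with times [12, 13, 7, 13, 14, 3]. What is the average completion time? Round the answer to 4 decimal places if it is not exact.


SJF order (ascending): [3, 7, 12, 13, 13, 14]
Completion times:
  Job 1: burst=3, C=3
  Job 2: burst=7, C=10
  Job 3: burst=12, C=22
  Job 4: burst=13, C=35
  Job 5: burst=13, C=48
  Job 6: burst=14, C=62
Average completion = 180/6 = 30.0

30.0


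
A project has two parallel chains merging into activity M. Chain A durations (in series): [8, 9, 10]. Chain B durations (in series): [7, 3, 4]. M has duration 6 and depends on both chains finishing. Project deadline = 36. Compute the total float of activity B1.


Forward pass: ES(B1) = sum of predecessors on chain B = 0
EF = ES + duration = 0 + 7 = 7
Backward pass: LF(M) = deadline = 36; LS(M) = 36 - 6 = 30
LF(B1) = LS(M) - sum(successors on chain B) = 30 - 7 = 23
LS = LF - duration = 23 - 7 = 16
Total float = LS - ES = 16 - 0 = 16

16


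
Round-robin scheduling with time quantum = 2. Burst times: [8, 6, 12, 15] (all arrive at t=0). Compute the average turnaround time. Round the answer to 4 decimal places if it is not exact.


Time quantum = 2
Execution trace:
  J1 runs 2 units, time = 2
  J2 runs 2 units, time = 4
  J3 runs 2 units, time = 6
  J4 runs 2 units, time = 8
  J1 runs 2 units, time = 10
  J2 runs 2 units, time = 12
  J3 runs 2 units, time = 14
  J4 runs 2 units, time = 16
  J1 runs 2 units, time = 18
  J2 runs 2 units, time = 20
  J3 runs 2 units, time = 22
  J4 runs 2 units, time = 24
  J1 runs 2 units, time = 26
  J3 runs 2 units, time = 28
  J4 runs 2 units, time = 30
  J3 runs 2 units, time = 32
  J4 runs 2 units, time = 34
  J3 runs 2 units, time = 36
  J4 runs 2 units, time = 38
  J4 runs 2 units, time = 40
  J4 runs 1 units, time = 41
Finish times: [26, 20, 36, 41]
Average turnaround = 123/4 = 30.75

30.75


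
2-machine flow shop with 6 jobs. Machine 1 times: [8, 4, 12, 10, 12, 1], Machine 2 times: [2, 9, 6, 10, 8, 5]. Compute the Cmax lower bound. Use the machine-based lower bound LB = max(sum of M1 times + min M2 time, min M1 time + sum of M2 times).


LB1 = sum(M1 times) + min(M2 times) = 47 + 2 = 49
LB2 = min(M1 times) + sum(M2 times) = 1 + 40 = 41
Lower bound = max(LB1, LB2) = max(49, 41) = 49

49


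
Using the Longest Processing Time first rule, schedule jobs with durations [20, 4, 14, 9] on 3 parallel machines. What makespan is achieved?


Sort jobs in decreasing order (LPT): [20, 14, 9, 4]
Assign each job to the least loaded machine:
  Machine 1: jobs [20], load = 20
  Machine 2: jobs [14], load = 14
  Machine 3: jobs [9, 4], load = 13
Makespan = max load = 20

20


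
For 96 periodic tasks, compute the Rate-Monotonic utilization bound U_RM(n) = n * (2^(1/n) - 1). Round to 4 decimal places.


Compute 2^(1/96) = 1.0072464122
Subtract 1: 1.0072464122 - 1 = 0.0072464122
Multiply by n: 96 * 0.0072464122 = 0.6956555712
Round to 4 dp: 0.6957

0.6957


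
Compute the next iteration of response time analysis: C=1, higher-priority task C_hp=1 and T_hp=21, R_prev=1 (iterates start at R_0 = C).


R_next = C + ceil(R_prev / T_hp) * C_hp
ceil(1 / 21) = ceil(0.0476) = 1
Interference = 1 * 1 = 1
R_next = 1 + 1 = 2

2


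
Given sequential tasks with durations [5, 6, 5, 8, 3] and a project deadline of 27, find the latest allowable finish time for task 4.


LF(activity 4) = deadline - sum of successor durations
Successors: activities 5 through 5 with durations [3]
Sum of successor durations = 3
LF = 27 - 3 = 24

24


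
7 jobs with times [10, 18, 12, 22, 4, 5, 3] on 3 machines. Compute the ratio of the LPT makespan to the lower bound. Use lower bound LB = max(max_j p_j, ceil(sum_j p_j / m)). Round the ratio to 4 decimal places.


LPT order: [22, 18, 12, 10, 5, 4, 3]
Machine loads after assignment: [26, 23, 25]
LPT makespan = 26
Lower bound = max(max_job, ceil(total/3)) = max(22, 25) = 25
Ratio = 26 / 25 = 1.04

1.04


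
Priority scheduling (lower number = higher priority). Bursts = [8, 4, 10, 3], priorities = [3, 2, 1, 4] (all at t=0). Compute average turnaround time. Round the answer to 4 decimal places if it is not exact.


Sort by priority (ascending = highest first):
Order: [(1, 10), (2, 4), (3, 8), (4, 3)]
Completion times:
  Priority 1, burst=10, C=10
  Priority 2, burst=4, C=14
  Priority 3, burst=8, C=22
  Priority 4, burst=3, C=25
Average turnaround = 71/4 = 17.75

17.75


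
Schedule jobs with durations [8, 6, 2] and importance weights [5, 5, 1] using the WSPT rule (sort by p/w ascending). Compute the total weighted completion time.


Compute p/w ratios and sort ascending (WSPT): [(6, 5), (8, 5), (2, 1)]
Compute weighted completion times:
  Job (p=6,w=5): C=6, w*C=5*6=30
  Job (p=8,w=5): C=14, w*C=5*14=70
  Job (p=2,w=1): C=16, w*C=1*16=16
Total weighted completion time = 116

116


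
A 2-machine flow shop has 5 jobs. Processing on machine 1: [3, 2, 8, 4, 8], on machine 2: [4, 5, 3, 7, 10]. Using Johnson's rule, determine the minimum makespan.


Apply Johnson's rule:
  Group 1 (a <= b): [(2, 2, 5), (1, 3, 4), (4, 4, 7), (5, 8, 10)]
  Group 2 (a > b): [(3, 8, 3)]
Optimal job order: [2, 1, 4, 5, 3]
Schedule:
  Job 2: M1 done at 2, M2 done at 7
  Job 1: M1 done at 5, M2 done at 11
  Job 4: M1 done at 9, M2 done at 18
  Job 5: M1 done at 17, M2 done at 28
  Job 3: M1 done at 25, M2 done at 31
Makespan = 31

31


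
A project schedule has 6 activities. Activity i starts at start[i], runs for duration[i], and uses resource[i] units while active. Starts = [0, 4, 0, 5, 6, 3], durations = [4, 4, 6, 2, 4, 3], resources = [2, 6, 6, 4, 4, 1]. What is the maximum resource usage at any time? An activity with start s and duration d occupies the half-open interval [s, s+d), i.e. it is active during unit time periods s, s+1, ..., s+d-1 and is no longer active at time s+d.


Each activity i is active on [start_i, start_i + duration_i).
Compute total resource usage per time slot:
  t=0: active resources = [2, 6], total = 8
  t=1: active resources = [2, 6], total = 8
  t=2: active resources = [2, 6], total = 8
  t=3: active resources = [2, 6, 1], total = 9
  t=4: active resources = [6, 6, 1], total = 13
  t=5: active resources = [6, 6, 4, 1], total = 17
  t=6: active resources = [6, 4, 4], total = 14
  t=7: active resources = [6, 4], total = 10
  t=8: active resources = [4], total = 4
  t=9: active resources = [4], total = 4
Peak resource demand = 17

17


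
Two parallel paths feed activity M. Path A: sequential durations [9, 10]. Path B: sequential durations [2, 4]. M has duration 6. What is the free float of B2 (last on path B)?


ES(B2) = sum of predecessors on chain B = 2
EF(B2) = ES + duration = 2 + 4 = 6
Successor of B2 is M. ES(M) = max(sum(A), sum(B)) = max(19, 6) = 19
Free float = ES(successor) - EF(current) = 19 - 6 = 13

13


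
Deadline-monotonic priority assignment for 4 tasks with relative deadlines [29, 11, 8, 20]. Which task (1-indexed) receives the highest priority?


Sort tasks by relative deadline (ascending):
  Task 3: deadline = 8
  Task 2: deadline = 11
  Task 4: deadline = 20
  Task 1: deadline = 29
Priority order (highest first): [3, 2, 4, 1]
Highest priority task = 3

3


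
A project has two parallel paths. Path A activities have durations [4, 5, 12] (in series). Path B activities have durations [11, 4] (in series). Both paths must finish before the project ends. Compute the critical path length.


Path A total = 4 + 5 + 12 = 21
Path B total = 11 + 4 = 15
Critical path = longest path = max(21, 15) = 21

21


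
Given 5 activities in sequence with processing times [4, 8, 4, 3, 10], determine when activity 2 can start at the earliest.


Activity 2 starts after activities 1 through 1 complete.
Predecessor durations: [4]
ES = 4 = 4

4


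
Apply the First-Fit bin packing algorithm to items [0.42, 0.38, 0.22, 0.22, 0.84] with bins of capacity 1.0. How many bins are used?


Place items sequentially using First-Fit:
  Item 0.42 -> new Bin 1
  Item 0.38 -> Bin 1 (now 0.8)
  Item 0.22 -> new Bin 2
  Item 0.22 -> Bin 2 (now 0.44)
  Item 0.84 -> new Bin 3
Total bins used = 3

3


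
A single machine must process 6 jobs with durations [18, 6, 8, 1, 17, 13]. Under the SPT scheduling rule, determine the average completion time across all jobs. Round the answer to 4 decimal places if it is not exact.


Sort jobs by processing time (SPT order): [1, 6, 8, 13, 17, 18]
Compute completion times sequentially:
  Job 1: processing = 1, completes at 1
  Job 2: processing = 6, completes at 7
  Job 3: processing = 8, completes at 15
  Job 4: processing = 13, completes at 28
  Job 5: processing = 17, completes at 45
  Job 6: processing = 18, completes at 63
Sum of completion times = 159
Average completion time = 159/6 = 26.5

26.5


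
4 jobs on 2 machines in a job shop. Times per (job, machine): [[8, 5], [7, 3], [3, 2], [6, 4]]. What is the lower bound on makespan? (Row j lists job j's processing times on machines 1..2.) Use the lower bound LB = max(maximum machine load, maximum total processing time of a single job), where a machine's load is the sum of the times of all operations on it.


Machine loads:
  Machine 1: 8 + 7 + 3 + 6 = 24
  Machine 2: 5 + 3 + 2 + 4 = 14
Max machine load = 24
Job totals:
  Job 1: 13
  Job 2: 10
  Job 3: 5
  Job 4: 10
Max job total = 13
Lower bound = max(24, 13) = 24

24


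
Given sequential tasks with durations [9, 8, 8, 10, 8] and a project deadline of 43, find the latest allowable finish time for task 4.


LF(activity 4) = deadline - sum of successor durations
Successors: activities 5 through 5 with durations [8]
Sum of successor durations = 8
LF = 43 - 8 = 35

35


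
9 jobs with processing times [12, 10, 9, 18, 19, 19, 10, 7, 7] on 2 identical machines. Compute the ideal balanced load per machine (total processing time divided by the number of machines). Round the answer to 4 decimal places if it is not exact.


Total processing time = 12 + 10 + 9 + 18 + 19 + 19 + 10 + 7 + 7 = 111
Number of machines = 2
Ideal balanced load = 111 / 2 = 55.5

55.5


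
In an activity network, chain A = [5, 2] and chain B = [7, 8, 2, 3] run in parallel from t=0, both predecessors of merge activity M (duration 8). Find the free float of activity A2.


ES(A2) = sum of predecessors on chain A = 5
EF(A2) = ES + duration = 5 + 2 = 7
Successor of A2 is M. ES(M) = max(sum(A), sum(B)) = max(7, 20) = 20
Free float = ES(successor) - EF(current) = 20 - 7 = 13

13


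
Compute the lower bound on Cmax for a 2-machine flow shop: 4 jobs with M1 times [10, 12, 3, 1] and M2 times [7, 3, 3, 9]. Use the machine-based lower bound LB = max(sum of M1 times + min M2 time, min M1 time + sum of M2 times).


LB1 = sum(M1 times) + min(M2 times) = 26 + 3 = 29
LB2 = min(M1 times) + sum(M2 times) = 1 + 22 = 23
Lower bound = max(LB1, LB2) = max(29, 23) = 29

29


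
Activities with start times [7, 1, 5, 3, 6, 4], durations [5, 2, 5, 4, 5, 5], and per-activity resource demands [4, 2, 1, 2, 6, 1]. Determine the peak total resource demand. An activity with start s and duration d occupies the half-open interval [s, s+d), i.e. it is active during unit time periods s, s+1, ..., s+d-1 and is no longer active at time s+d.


Each activity i is active on [start_i, start_i + duration_i).
Compute total resource usage per time slot:
  t=0: active resources = [], total = 0
  t=1: active resources = [2], total = 2
  t=2: active resources = [2], total = 2
  t=3: active resources = [2], total = 2
  t=4: active resources = [2, 1], total = 3
  t=5: active resources = [1, 2, 1], total = 4
  t=6: active resources = [1, 2, 6, 1], total = 10
  t=7: active resources = [4, 1, 6, 1], total = 12
  t=8: active resources = [4, 1, 6, 1], total = 12
  t=9: active resources = [4, 1, 6], total = 11
  t=10: active resources = [4, 6], total = 10
  t=11: active resources = [4], total = 4
Peak resource demand = 12

12


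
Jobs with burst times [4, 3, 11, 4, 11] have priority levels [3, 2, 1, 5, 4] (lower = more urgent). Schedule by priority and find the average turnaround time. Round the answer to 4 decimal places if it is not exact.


Sort by priority (ascending = highest first):
Order: [(1, 11), (2, 3), (3, 4), (4, 11), (5, 4)]
Completion times:
  Priority 1, burst=11, C=11
  Priority 2, burst=3, C=14
  Priority 3, burst=4, C=18
  Priority 4, burst=11, C=29
  Priority 5, burst=4, C=33
Average turnaround = 105/5 = 21.0

21.0


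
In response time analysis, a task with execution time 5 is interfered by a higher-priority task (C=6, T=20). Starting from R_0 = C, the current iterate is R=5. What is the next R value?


R_next = C + ceil(R_prev / T_hp) * C_hp
ceil(5 / 20) = ceil(0.25) = 1
Interference = 1 * 6 = 6
R_next = 5 + 6 = 11

11


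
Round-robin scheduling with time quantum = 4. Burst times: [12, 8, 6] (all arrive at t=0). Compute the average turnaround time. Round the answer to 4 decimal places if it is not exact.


Time quantum = 4
Execution trace:
  J1 runs 4 units, time = 4
  J2 runs 4 units, time = 8
  J3 runs 4 units, time = 12
  J1 runs 4 units, time = 16
  J2 runs 4 units, time = 20
  J3 runs 2 units, time = 22
  J1 runs 4 units, time = 26
Finish times: [26, 20, 22]
Average turnaround = 68/3 = 22.6667

22.6667


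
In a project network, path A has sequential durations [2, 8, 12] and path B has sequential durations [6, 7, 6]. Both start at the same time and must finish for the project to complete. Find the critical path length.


Path A total = 2 + 8 + 12 = 22
Path B total = 6 + 7 + 6 = 19
Critical path = longest path = max(22, 19) = 22

22


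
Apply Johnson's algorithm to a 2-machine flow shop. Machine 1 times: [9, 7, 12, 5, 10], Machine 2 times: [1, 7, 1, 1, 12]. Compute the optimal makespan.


Apply Johnson's rule:
  Group 1 (a <= b): [(2, 7, 7), (5, 10, 12)]
  Group 2 (a > b): [(1, 9, 1), (3, 12, 1), (4, 5, 1)]
Optimal job order: [2, 5, 1, 3, 4]
Schedule:
  Job 2: M1 done at 7, M2 done at 14
  Job 5: M1 done at 17, M2 done at 29
  Job 1: M1 done at 26, M2 done at 30
  Job 3: M1 done at 38, M2 done at 39
  Job 4: M1 done at 43, M2 done at 44
Makespan = 44

44


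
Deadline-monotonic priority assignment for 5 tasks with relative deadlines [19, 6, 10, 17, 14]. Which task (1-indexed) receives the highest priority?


Sort tasks by relative deadline (ascending):
  Task 2: deadline = 6
  Task 3: deadline = 10
  Task 5: deadline = 14
  Task 4: deadline = 17
  Task 1: deadline = 19
Priority order (highest first): [2, 3, 5, 4, 1]
Highest priority task = 2

2


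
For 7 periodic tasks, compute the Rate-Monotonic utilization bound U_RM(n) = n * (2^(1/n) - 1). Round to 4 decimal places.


Compute 2^(1/7) = 1.1040895137
Subtract 1: 1.1040895137 - 1 = 0.1040895137
Multiply by n: 7 * 0.1040895137 = 0.7286265959
Round to 4 dp: 0.7286

0.7286


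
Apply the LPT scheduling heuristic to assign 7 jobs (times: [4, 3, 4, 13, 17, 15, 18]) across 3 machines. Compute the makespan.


Sort jobs in decreasing order (LPT): [18, 17, 15, 13, 4, 4, 3]
Assign each job to the least loaded machine:
  Machine 1: jobs [18, 4], load = 22
  Machine 2: jobs [17, 4, 3], load = 24
  Machine 3: jobs [15, 13], load = 28
Makespan = max load = 28

28


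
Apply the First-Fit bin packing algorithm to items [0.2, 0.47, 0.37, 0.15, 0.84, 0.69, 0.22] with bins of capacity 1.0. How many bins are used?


Place items sequentially using First-Fit:
  Item 0.2 -> new Bin 1
  Item 0.47 -> Bin 1 (now 0.67)
  Item 0.37 -> new Bin 2
  Item 0.15 -> Bin 1 (now 0.82)
  Item 0.84 -> new Bin 3
  Item 0.69 -> new Bin 4
  Item 0.22 -> Bin 2 (now 0.59)
Total bins used = 4

4


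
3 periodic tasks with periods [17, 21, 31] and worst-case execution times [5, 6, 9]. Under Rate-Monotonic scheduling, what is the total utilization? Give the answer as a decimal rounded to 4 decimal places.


Compute individual utilizations (exact fractions):
  Task 1: C/T = 5/17 (approx. 0.2941)
  Task 2: C/T = 6/21 = 2/7 (approx. 0.2857)
  Task 3: C/T = 9/31 (approx. 0.2903)
Total utilization U = 5/17 + 2/7 + 9/31 = 3210/3689
Rounded to 4 decimal places: U = 0.8702
RM (Liu & Layland) bound for 3 tasks = 0.779763; compare with U = 3210/3689 (approx. 0.870155)
bound < U <= 1, so the RM sufficient condition is not met (inconclusive; an exact test such as response-time analysis is needed).

0.8702


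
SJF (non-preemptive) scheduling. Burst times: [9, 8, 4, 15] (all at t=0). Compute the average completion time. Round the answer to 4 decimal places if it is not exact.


SJF order (ascending): [4, 8, 9, 15]
Completion times:
  Job 1: burst=4, C=4
  Job 2: burst=8, C=12
  Job 3: burst=9, C=21
  Job 4: burst=15, C=36
Average completion = 73/4 = 18.25

18.25


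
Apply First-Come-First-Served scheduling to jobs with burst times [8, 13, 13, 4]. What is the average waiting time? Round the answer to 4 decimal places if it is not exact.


FCFS order (as given): [8, 13, 13, 4]
Waiting times:
  Job 1: wait = 0
  Job 2: wait = 8
  Job 3: wait = 21
  Job 4: wait = 34
Sum of waiting times = 63
Average waiting time = 63/4 = 15.75

15.75


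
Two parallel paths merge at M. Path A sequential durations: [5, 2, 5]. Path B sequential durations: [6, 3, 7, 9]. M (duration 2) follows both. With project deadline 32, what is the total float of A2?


Forward pass: ES(A2) = sum of predecessors on chain A = 5
EF = ES + duration = 5 + 2 = 7
Backward pass: LF(M) = deadline = 32; LS(M) = 32 - 2 = 30
LF(A2) = LS(M) - sum(successors on chain A) = 30 - 5 = 25
LS = LF - duration = 25 - 2 = 23
Total float = LS - ES = 23 - 5 = 18

18


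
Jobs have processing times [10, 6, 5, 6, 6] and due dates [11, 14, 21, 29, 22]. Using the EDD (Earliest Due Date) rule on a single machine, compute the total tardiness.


Sort by due date (EDD order): [(10, 11), (6, 14), (5, 21), (6, 22), (6, 29)]
Compute completion times and tardiness:
  Job 1: p=10, d=11, C=10, tardiness=max(0,10-11)=0
  Job 2: p=6, d=14, C=16, tardiness=max(0,16-14)=2
  Job 3: p=5, d=21, C=21, tardiness=max(0,21-21)=0
  Job 4: p=6, d=22, C=27, tardiness=max(0,27-22)=5
  Job 5: p=6, d=29, C=33, tardiness=max(0,33-29)=4
Total tardiness = 11

11


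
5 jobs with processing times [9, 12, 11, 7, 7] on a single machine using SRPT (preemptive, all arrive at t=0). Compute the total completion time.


Since all jobs arrive at t=0, SRPT equals SPT ordering.
SPT order: [7, 7, 9, 11, 12]
Completion times:
  Job 1: p=7, C=7
  Job 2: p=7, C=14
  Job 3: p=9, C=23
  Job 4: p=11, C=34
  Job 5: p=12, C=46
Total completion time = 7 + 14 + 23 + 34 + 46 = 124

124


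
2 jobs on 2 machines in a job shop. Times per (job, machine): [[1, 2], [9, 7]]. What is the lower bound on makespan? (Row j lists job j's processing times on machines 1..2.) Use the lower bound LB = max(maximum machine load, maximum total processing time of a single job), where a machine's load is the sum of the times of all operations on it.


Machine loads:
  Machine 1: 1 + 9 = 10
  Machine 2: 2 + 7 = 9
Max machine load = 10
Job totals:
  Job 1: 3
  Job 2: 16
Max job total = 16
Lower bound = max(10, 16) = 16

16


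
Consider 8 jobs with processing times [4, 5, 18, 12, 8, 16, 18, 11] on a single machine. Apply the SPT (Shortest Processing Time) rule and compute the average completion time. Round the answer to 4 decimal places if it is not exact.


Sort jobs by processing time (SPT order): [4, 5, 8, 11, 12, 16, 18, 18]
Compute completion times sequentially:
  Job 1: processing = 4, completes at 4
  Job 2: processing = 5, completes at 9
  Job 3: processing = 8, completes at 17
  Job 4: processing = 11, completes at 28
  Job 5: processing = 12, completes at 40
  Job 6: processing = 16, completes at 56
  Job 7: processing = 18, completes at 74
  Job 8: processing = 18, completes at 92
Sum of completion times = 320
Average completion time = 320/8 = 40.0

40.0


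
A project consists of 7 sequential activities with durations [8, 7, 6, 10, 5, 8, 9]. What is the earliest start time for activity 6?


Activity 6 starts after activities 1 through 5 complete.
Predecessor durations: [8, 7, 6, 10, 5]
ES = 8 + 7 + 6 + 10 + 5 = 36

36


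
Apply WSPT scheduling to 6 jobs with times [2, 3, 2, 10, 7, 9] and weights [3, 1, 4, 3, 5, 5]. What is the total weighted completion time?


Compute p/w ratios and sort ascending (WSPT): [(2, 4), (2, 3), (7, 5), (9, 5), (3, 1), (10, 3)]
Compute weighted completion times:
  Job (p=2,w=4): C=2, w*C=4*2=8
  Job (p=2,w=3): C=4, w*C=3*4=12
  Job (p=7,w=5): C=11, w*C=5*11=55
  Job (p=9,w=5): C=20, w*C=5*20=100
  Job (p=3,w=1): C=23, w*C=1*23=23
  Job (p=10,w=3): C=33, w*C=3*33=99
Total weighted completion time = 297

297


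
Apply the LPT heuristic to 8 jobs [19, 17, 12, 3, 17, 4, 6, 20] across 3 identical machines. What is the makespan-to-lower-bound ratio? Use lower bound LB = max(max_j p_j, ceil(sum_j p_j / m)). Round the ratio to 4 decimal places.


LPT order: [20, 19, 17, 17, 12, 6, 4, 3]
Machine loads after assignment: [33, 31, 34]
LPT makespan = 34
Lower bound = max(max_job, ceil(total/3)) = max(20, 33) = 33
Ratio = 34 / 33 = 1.0303

1.0303


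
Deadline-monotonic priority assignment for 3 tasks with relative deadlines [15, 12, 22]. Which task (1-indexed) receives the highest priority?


Sort tasks by relative deadline (ascending):
  Task 2: deadline = 12
  Task 1: deadline = 15
  Task 3: deadline = 22
Priority order (highest first): [2, 1, 3]
Highest priority task = 2

2


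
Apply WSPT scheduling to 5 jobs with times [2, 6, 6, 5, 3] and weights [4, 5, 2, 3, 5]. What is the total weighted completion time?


Compute p/w ratios and sort ascending (WSPT): [(2, 4), (3, 5), (6, 5), (5, 3), (6, 2)]
Compute weighted completion times:
  Job (p=2,w=4): C=2, w*C=4*2=8
  Job (p=3,w=5): C=5, w*C=5*5=25
  Job (p=6,w=5): C=11, w*C=5*11=55
  Job (p=5,w=3): C=16, w*C=3*16=48
  Job (p=6,w=2): C=22, w*C=2*22=44
Total weighted completion time = 180

180


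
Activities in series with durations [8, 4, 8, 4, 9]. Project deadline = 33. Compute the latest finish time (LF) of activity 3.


LF(activity 3) = deadline - sum of successor durations
Successors: activities 4 through 5 with durations [4, 9]
Sum of successor durations = 13
LF = 33 - 13 = 20

20


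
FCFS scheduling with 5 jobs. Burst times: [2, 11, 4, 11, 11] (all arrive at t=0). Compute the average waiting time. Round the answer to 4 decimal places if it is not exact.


FCFS order (as given): [2, 11, 4, 11, 11]
Waiting times:
  Job 1: wait = 0
  Job 2: wait = 2
  Job 3: wait = 13
  Job 4: wait = 17
  Job 5: wait = 28
Sum of waiting times = 60
Average waiting time = 60/5 = 12.0

12.0


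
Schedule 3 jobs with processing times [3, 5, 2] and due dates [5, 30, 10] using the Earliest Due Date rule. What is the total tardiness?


Sort by due date (EDD order): [(3, 5), (2, 10), (5, 30)]
Compute completion times and tardiness:
  Job 1: p=3, d=5, C=3, tardiness=max(0,3-5)=0
  Job 2: p=2, d=10, C=5, tardiness=max(0,5-10)=0
  Job 3: p=5, d=30, C=10, tardiness=max(0,10-30)=0
Total tardiness = 0

0


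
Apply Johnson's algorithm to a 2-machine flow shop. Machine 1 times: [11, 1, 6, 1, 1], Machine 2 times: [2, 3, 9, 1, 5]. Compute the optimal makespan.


Apply Johnson's rule:
  Group 1 (a <= b): [(2, 1, 3), (4, 1, 1), (5, 1, 5), (3, 6, 9)]
  Group 2 (a > b): [(1, 11, 2)]
Optimal job order: [2, 4, 5, 3, 1]
Schedule:
  Job 2: M1 done at 1, M2 done at 4
  Job 4: M1 done at 2, M2 done at 5
  Job 5: M1 done at 3, M2 done at 10
  Job 3: M1 done at 9, M2 done at 19
  Job 1: M1 done at 20, M2 done at 22
Makespan = 22

22


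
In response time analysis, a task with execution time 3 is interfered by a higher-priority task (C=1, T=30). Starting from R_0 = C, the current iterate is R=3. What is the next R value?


R_next = C + ceil(R_prev / T_hp) * C_hp
ceil(3 / 30) = ceil(0.1) = 1
Interference = 1 * 1 = 1
R_next = 3 + 1 = 4

4


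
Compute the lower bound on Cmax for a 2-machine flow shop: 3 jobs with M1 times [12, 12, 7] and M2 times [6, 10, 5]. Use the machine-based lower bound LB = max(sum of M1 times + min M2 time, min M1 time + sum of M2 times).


LB1 = sum(M1 times) + min(M2 times) = 31 + 5 = 36
LB2 = min(M1 times) + sum(M2 times) = 7 + 21 = 28
Lower bound = max(LB1, LB2) = max(36, 28) = 36

36


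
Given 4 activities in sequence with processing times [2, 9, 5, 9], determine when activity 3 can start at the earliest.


Activity 3 starts after activities 1 through 2 complete.
Predecessor durations: [2, 9]
ES = 2 + 9 = 11

11


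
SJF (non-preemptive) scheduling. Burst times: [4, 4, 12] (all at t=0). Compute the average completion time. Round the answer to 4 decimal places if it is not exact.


SJF order (ascending): [4, 4, 12]
Completion times:
  Job 1: burst=4, C=4
  Job 2: burst=4, C=8
  Job 3: burst=12, C=20
Average completion = 32/3 = 10.6667

10.6667


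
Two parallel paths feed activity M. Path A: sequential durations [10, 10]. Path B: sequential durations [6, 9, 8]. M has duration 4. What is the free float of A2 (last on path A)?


ES(A2) = sum of predecessors on chain A = 10
EF(A2) = ES + duration = 10 + 10 = 20
Successor of A2 is M. ES(M) = max(sum(A), sum(B)) = max(20, 23) = 23
Free float = ES(successor) - EF(current) = 23 - 20 = 3

3


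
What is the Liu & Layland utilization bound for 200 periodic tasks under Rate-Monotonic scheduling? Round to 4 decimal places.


Compute 2^(1/200) = 1.0034717485
Subtract 1: 1.0034717485 - 1 = 0.0034717485
Multiply by n: 200 * 0.0034717485 = 0.6943497000
Round to 4 dp: 0.6943

0.6943


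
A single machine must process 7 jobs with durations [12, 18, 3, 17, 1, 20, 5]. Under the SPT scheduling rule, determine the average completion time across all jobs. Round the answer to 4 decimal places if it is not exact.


Sort jobs by processing time (SPT order): [1, 3, 5, 12, 17, 18, 20]
Compute completion times sequentially:
  Job 1: processing = 1, completes at 1
  Job 2: processing = 3, completes at 4
  Job 3: processing = 5, completes at 9
  Job 4: processing = 12, completes at 21
  Job 5: processing = 17, completes at 38
  Job 6: processing = 18, completes at 56
  Job 7: processing = 20, completes at 76
Sum of completion times = 205
Average completion time = 205/7 = 29.2857

29.2857


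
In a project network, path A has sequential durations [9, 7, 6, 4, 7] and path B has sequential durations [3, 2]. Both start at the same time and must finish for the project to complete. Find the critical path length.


Path A total = 9 + 7 + 6 + 4 + 7 = 33
Path B total = 3 + 2 = 5
Critical path = longest path = max(33, 5) = 33

33


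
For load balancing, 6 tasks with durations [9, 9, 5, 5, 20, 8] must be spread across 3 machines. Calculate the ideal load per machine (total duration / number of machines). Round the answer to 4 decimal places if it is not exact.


Total processing time = 9 + 9 + 5 + 5 + 20 + 8 = 56
Number of machines = 3
Ideal balanced load = 56 / 3 = 18.6667

18.6667


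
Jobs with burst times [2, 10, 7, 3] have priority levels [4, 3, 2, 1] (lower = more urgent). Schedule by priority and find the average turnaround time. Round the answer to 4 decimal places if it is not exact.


Sort by priority (ascending = highest first):
Order: [(1, 3), (2, 7), (3, 10), (4, 2)]
Completion times:
  Priority 1, burst=3, C=3
  Priority 2, burst=7, C=10
  Priority 3, burst=10, C=20
  Priority 4, burst=2, C=22
Average turnaround = 55/4 = 13.75

13.75


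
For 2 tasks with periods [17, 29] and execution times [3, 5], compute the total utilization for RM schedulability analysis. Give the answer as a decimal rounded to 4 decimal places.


Compute individual utilizations (exact fractions):
  Task 1: C/T = 3/17 (approx. 0.1765)
  Task 2: C/T = 5/29 (approx. 0.1724)
Total utilization U = 3/17 + 5/29 = 172/493
Rounded to 4 decimal places: U = 0.3489
RM (Liu & Layland) bound for 2 tasks = 0.828427; compare with U = 172/493 (approx. 0.348884)
U <= bound, so schedulable by RM sufficient condition.

0.3489


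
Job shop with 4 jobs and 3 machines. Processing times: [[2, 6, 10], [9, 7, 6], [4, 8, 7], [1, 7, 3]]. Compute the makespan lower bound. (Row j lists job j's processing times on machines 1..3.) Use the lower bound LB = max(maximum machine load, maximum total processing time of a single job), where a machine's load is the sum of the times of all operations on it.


Machine loads:
  Machine 1: 2 + 9 + 4 + 1 = 16
  Machine 2: 6 + 7 + 8 + 7 = 28
  Machine 3: 10 + 6 + 7 + 3 = 26
Max machine load = 28
Job totals:
  Job 1: 18
  Job 2: 22
  Job 3: 19
  Job 4: 11
Max job total = 22
Lower bound = max(28, 22) = 28

28


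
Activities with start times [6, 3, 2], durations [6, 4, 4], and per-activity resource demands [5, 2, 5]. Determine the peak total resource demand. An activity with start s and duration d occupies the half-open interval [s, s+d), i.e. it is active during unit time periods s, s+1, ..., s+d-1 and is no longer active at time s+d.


Each activity i is active on [start_i, start_i + duration_i).
Compute total resource usage per time slot:
  t=0: active resources = [], total = 0
  t=1: active resources = [], total = 0
  t=2: active resources = [5], total = 5
  t=3: active resources = [2, 5], total = 7
  t=4: active resources = [2, 5], total = 7
  t=5: active resources = [2, 5], total = 7
  t=6: active resources = [5, 2], total = 7
  t=7: active resources = [5], total = 5
  t=8: active resources = [5], total = 5
  t=9: active resources = [5], total = 5
  t=10: active resources = [5], total = 5
  t=11: active resources = [5], total = 5
Peak resource demand = 7

7


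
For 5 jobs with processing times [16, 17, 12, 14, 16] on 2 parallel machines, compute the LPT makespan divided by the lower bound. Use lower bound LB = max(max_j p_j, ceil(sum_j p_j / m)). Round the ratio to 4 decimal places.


LPT order: [17, 16, 16, 14, 12]
Machine loads after assignment: [43, 32]
LPT makespan = 43
Lower bound = max(max_job, ceil(total/2)) = max(17, 38) = 38
Ratio = 43 / 38 = 1.1316

1.1316


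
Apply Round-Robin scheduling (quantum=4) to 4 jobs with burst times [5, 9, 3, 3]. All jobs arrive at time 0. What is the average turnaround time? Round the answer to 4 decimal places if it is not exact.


Time quantum = 4
Execution trace:
  J1 runs 4 units, time = 4
  J2 runs 4 units, time = 8
  J3 runs 3 units, time = 11
  J4 runs 3 units, time = 14
  J1 runs 1 units, time = 15
  J2 runs 4 units, time = 19
  J2 runs 1 units, time = 20
Finish times: [15, 20, 11, 14]
Average turnaround = 60/4 = 15.0

15.0


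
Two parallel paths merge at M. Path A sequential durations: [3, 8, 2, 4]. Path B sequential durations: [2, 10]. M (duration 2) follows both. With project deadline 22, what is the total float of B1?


Forward pass: ES(B1) = sum of predecessors on chain B = 0
EF = ES + duration = 0 + 2 = 2
Backward pass: LF(M) = deadline = 22; LS(M) = 22 - 2 = 20
LF(B1) = LS(M) - sum(successors on chain B) = 20 - 10 = 10
LS = LF - duration = 10 - 2 = 8
Total float = LS - ES = 8 - 0 = 8

8
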